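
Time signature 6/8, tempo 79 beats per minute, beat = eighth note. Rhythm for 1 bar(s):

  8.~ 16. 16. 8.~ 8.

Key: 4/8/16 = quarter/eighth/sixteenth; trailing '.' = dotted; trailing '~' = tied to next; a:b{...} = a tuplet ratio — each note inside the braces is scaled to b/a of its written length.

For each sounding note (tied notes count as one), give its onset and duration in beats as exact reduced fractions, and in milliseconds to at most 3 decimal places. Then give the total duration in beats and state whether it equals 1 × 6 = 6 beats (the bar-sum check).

1) 0.0ms=0b +1708.861ms=9/4b
2) 1708.861ms=9/4b +569.62ms=3/4b
3) 2278.481ms=3b +2278.481ms=3b
Σ=6b of 6 (79bpm 6/8) — PASS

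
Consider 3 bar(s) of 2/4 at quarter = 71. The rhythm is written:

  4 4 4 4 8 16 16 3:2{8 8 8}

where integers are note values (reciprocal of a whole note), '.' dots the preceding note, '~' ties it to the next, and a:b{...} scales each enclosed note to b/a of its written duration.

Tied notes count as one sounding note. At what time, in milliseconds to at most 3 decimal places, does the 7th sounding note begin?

note 7 onset = 19/4b = 4014.085ms

1. 0.0ms @ 0 + 845.07ms (1)
2. 845.07ms @ 1 + 845.07ms (1)
3. 1690.141ms @ 2 + 845.07ms (1)
4. 2535.211ms @ 3 + 845.07ms (1)
5. 3380.282ms @ 4 + 422.535ms (1/2)
6. 3802.817ms @ 9/2 + 211.268ms (1/4)
7. 4014.085ms @ 19/4 + 211.268ms (1/4)
8. 4225.352ms @ 5 + 281.69ms (1/3)
9. 4507.042ms @ 16/3 + 281.69ms (1/3)
10. 4788.732ms @ 17/3 + 281.69ms (1/3)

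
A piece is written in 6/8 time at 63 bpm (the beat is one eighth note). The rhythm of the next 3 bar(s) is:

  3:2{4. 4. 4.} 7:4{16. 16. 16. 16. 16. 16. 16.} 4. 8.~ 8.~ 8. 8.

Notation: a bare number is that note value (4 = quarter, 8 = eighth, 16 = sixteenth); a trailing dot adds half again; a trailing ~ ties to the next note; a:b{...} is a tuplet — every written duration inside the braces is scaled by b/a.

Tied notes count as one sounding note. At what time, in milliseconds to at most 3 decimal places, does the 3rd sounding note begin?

1. 0.0ms @ 0 + 1904.762ms (2)
2. 1904.762ms @ 2 + 1904.762ms (2)
3. 3809.524ms @ 4 + 1904.762ms (2)
4. 5714.286ms @ 6 + 408.163ms (3/7)
5. 6122.449ms @ 45/7 + 408.163ms (3/7)
6. 6530.612ms @ 48/7 + 408.163ms (3/7)
7. 6938.776ms @ 51/7 + 408.163ms (3/7)
8. 7346.939ms @ 54/7 + 408.163ms (3/7)
9. 7755.102ms @ 57/7 + 408.163ms (3/7)
10. 8163.265ms @ 60/7 + 408.163ms (3/7)
11. 8571.429ms @ 9 + 2857.143ms (3)
12. 11428.571ms @ 12 + 4285.714ms (9/2)
13. 15714.286ms @ 33/2 + 1428.571ms (3/2)

note 3 onset = 4b = 3809.524ms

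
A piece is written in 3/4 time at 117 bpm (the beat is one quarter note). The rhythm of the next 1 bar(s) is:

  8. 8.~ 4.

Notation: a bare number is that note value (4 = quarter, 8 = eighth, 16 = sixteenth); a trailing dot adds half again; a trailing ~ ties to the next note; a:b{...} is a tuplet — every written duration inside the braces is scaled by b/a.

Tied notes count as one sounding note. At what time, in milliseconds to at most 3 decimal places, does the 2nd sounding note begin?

note 2 onset = 3/4b = 384.615ms

1. 0.0ms @ 0 + 384.615ms (3/4)
2. 384.615ms @ 3/4 + 1153.846ms (9/4)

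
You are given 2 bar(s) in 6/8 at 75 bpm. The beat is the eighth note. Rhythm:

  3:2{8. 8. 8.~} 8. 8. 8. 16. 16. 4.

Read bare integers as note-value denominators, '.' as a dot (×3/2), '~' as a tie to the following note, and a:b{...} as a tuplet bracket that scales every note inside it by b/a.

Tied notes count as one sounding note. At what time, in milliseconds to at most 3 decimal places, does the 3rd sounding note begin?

1. 0.0ms @ 0 + 800.0ms (1)
2. 800.0ms @ 1 + 800.0ms (1)
3. 1600.0ms @ 2 + 2000.0ms (5/2)
4. 3600.0ms @ 9/2 + 1200.0ms (3/2)
5. 4800.0ms @ 6 + 1200.0ms (3/2)
6. 6000.0ms @ 15/2 + 600.0ms (3/4)
7. 6600.0ms @ 33/4 + 600.0ms (3/4)
8. 7200.0ms @ 9 + 2400.0ms (3)

note 3 onset = 2b = 1600.0ms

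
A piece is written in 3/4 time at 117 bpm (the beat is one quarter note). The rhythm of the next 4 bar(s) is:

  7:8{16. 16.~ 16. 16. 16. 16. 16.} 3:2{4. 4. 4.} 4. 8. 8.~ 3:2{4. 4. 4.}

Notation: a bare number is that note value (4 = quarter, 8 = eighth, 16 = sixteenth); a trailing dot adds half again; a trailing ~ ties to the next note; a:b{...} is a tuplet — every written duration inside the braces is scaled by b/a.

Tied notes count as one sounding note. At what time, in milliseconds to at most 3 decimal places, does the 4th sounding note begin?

note 4 onset = 12/7b = 879.121ms

1. 0.0ms @ 0 + 219.78ms (3/7)
2. 219.78ms @ 3/7 + 439.56ms (6/7)
3. 659.341ms @ 9/7 + 219.78ms (3/7)
4. 879.121ms @ 12/7 + 219.78ms (3/7)
5. 1098.901ms @ 15/7 + 219.78ms (3/7)
6. 1318.681ms @ 18/7 + 219.78ms (3/7)
7. 1538.462ms @ 3 + 512.821ms (1)
8. 2051.282ms @ 4 + 512.821ms (1)
9. 2564.103ms @ 5 + 512.821ms (1)
10. 3076.923ms @ 6 + 769.231ms (3/2)
11. 3846.154ms @ 15/2 + 384.615ms (3/4)
12. 4230.769ms @ 33/4 + 897.436ms (7/4)
13. 5128.205ms @ 10 + 512.821ms (1)
14. 5641.026ms @ 11 + 512.821ms (1)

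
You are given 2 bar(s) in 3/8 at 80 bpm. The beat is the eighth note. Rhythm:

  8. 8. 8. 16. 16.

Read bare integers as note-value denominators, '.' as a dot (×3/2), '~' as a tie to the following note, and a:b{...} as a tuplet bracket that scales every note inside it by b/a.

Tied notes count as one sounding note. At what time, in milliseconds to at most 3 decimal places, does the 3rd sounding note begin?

1. 0.0ms @ 0 + 1125.0ms (3/2)
2. 1125.0ms @ 3/2 + 1125.0ms (3/2)
3. 2250.0ms @ 3 + 1125.0ms (3/2)
4. 3375.0ms @ 9/2 + 562.5ms (3/4)
5. 3937.5ms @ 21/4 + 562.5ms (3/4)

note 3 onset = 3b = 2250.0ms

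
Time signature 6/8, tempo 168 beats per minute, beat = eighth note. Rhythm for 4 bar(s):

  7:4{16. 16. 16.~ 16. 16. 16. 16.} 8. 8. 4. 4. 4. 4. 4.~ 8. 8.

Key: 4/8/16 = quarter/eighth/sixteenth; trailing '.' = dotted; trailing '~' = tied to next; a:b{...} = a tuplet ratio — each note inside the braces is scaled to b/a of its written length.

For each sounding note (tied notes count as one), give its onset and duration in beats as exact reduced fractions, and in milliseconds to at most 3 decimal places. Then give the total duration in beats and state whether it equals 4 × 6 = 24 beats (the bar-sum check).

1) 0.0ms=0b +153.061ms=3/7b
2) 153.061ms=3/7b +153.061ms=3/7b
3) 306.122ms=6/7b +306.122ms=6/7b
4) 612.245ms=12/7b +153.061ms=3/7b
5) 765.306ms=15/7b +153.061ms=3/7b
6) 918.367ms=18/7b +153.061ms=3/7b
7) 1071.429ms=3b +535.714ms=3/2b
8) 1607.143ms=9/2b +535.714ms=3/2b
9) 2142.857ms=6b +1071.429ms=3b
10) 3214.286ms=9b +1071.429ms=3b
11) 4285.714ms=12b +1071.429ms=3b
12) 5357.143ms=15b +1071.429ms=3b
13) 6428.571ms=18b +1607.143ms=9/2b
14) 8035.714ms=45/2b +535.714ms=3/2b
Σ=24b of 24 (168bpm 6/8) — PASS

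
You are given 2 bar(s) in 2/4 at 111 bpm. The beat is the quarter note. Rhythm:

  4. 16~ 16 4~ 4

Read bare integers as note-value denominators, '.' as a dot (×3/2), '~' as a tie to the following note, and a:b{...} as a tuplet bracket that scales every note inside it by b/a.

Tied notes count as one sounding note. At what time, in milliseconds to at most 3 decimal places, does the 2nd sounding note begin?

note 2 onset = 3/2b = 810.811ms

1. 0.0ms @ 0 + 810.811ms (3/2)
2. 810.811ms @ 3/2 + 270.27ms (1/2)
3. 1081.081ms @ 2 + 1081.081ms (2)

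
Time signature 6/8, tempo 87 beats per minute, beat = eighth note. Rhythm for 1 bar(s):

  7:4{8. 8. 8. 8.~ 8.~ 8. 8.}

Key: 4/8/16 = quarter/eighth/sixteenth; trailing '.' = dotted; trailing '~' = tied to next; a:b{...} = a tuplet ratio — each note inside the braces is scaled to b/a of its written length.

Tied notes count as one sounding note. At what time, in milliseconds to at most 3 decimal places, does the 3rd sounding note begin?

1. 0.0ms @ 0 + 591.133ms (6/7)
2. 591.133ms @ 6/7 + 591.133ms (6/7)
3. 1182.266ms @ 12/7 + 591.133ms (6/7)
4. 1773.399ms @ 18/7 + 1773.399ms (18/7)
5. 3546.798ms @ 36/7 + 591.133ms (6/7)

note 3 onset = 12/7b = 1182.266ms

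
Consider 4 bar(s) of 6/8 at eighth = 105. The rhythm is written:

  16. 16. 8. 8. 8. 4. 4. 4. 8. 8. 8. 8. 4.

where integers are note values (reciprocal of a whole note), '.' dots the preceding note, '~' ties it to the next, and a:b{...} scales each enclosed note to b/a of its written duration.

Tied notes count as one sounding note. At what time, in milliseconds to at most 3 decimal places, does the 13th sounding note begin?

note 13 onset = 21b = 12000.0ms

1. 0.0ms @ 0 + 428.571ms (3/4)
2. 428.571ms @ 3/4 + 428.571ms (3/4)
3. 857.143ms @ 3/2 + 857.143ms (3/2)
4. 1714.286ms @ 3 + 857.143ms (3/2)
5. 2571.429ms @ 9/2 + 857.143ms (3/2)
6. 3428.571ms @ 6 + 1714.286ms (3)
7. 5142.857ms @ 9 + 1714.286ms (3)
8. 6857.143ms @ 12 + 1714.286ms (3)
9. 8571.429ms @ 15 + 857.143ms (3/2)
10. 9428.571ms @ 33/2 + 857.143ms (3/2)
11. 10285.714ms @ 18 + 857.143ms (3/2)
12. 11142.857ms @ 39/2 + 857.143ms (3/2)
13. 12000.0ms @ 21 + 1714.286ms (3)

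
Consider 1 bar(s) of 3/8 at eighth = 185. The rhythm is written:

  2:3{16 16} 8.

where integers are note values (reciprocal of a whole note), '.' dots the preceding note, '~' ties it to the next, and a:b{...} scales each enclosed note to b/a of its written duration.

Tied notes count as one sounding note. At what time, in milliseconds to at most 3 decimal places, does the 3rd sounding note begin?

note 3 onset = 3/2b = 486.486ms

1. 0.0ms @ 0 + 243.243ms (3/4)
2. 243.243ms @ 3/4 + 243.243ms (3/4)
3. 486.486ms @ 3/2 + 486.486ms (3/2)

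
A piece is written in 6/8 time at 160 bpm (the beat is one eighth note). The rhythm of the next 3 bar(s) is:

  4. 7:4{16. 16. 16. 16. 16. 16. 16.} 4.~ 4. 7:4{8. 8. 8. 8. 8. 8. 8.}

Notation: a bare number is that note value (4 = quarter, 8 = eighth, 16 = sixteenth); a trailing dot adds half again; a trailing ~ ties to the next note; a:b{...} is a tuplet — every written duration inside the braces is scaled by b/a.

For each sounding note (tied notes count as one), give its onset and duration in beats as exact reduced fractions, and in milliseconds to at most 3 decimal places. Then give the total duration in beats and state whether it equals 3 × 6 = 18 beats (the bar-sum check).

1) 0.0ms=0b +1125.0ms=3b
2) 1125.0ms=3b +160.714ms=3/7b
3) 1285.714ms=24/7b +160.714ms=3/7b
4) 1446.429ms=27/7b +160.714ms=3/7b
5) 1607.143ms=30/7b +160.714ms=3/7b
6) 1767.857ms=33/7b +160.714ms=3/7b
7) 1928.571ms=36/7b +160.714ms=3/7b
8) 2089.286ms=39/7b +160.714ms=3/7b
9) 2250.0ms=6b +2250.0ms=6b
10) 4500.0ms=12b +321.429ms=6/7b
11) 4821.429ms=90/7b +321.429ms=6/7b
12) 5142.857ms=96/7b +321.429ms=6/7b
13) 5464.286ms=102/7b +321.429ms=6/7b
14) 5785.714ms=108/7b +321.429ms=6/7b
15) 6107.143ms=114/7b +321.429ms=6/7b
16) 6428.571ms=120/7b +321.429ms=6/7b
Σ=18b of 18 (160bpm 6/8) — PASS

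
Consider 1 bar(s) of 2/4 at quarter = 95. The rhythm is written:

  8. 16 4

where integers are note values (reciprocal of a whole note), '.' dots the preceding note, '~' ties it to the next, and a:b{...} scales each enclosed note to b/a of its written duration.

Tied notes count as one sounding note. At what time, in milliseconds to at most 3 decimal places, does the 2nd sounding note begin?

1. 0.0ms @ 0 + 473.684ms (3/4)
2. 473.684ms @ 3/4 + 157.895ms (1/4)
3. 631.579ms @ 1 + 631.579ms (1)

note 2 onset = 3/4b = 473.684ms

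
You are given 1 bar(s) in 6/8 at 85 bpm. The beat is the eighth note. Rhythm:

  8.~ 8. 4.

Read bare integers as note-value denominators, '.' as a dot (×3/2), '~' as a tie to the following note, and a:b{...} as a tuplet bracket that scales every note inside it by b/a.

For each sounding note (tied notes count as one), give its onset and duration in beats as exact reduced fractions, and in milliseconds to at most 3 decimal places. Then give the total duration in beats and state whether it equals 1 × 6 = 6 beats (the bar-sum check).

1) 0.0ms=0b +2117.647ms=3b
2) 2117.647ms=3b +2117.647ms=3b
Σ=6b of 6 (85bpm 6/8) — PASS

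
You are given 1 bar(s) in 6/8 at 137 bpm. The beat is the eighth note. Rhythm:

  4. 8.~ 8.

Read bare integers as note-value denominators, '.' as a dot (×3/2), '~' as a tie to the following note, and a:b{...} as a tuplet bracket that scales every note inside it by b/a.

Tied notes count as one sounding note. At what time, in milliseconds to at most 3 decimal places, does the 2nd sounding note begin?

1. 0.0ms @ 0 + 1313.869ms (3)
2. 1313.869ms @ 3 + 1313.869ms (3)

note 2 onset = 3b = 1313.869ms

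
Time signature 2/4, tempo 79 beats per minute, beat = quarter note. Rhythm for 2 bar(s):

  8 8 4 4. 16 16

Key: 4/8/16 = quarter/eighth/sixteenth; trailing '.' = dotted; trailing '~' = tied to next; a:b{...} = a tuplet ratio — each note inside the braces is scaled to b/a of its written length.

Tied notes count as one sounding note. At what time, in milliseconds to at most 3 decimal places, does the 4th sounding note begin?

1. 0.0ms @ 0 + 379.747ms (1/2)
2. 379.747ms @ 1/2 + 379.747ms (1/2)
3. 759.494ms @ 1 + 759.494ms (1)
4. 1518.987ms @ 2 + 1139.241ms (3/2)
5. 2658.228ms @ 7/2 + 189.873ms (1/4)
6. 2848.101ms @ 15/4 + 189.873ms (1/4)

note 4 onset = 2b = 1518.987ms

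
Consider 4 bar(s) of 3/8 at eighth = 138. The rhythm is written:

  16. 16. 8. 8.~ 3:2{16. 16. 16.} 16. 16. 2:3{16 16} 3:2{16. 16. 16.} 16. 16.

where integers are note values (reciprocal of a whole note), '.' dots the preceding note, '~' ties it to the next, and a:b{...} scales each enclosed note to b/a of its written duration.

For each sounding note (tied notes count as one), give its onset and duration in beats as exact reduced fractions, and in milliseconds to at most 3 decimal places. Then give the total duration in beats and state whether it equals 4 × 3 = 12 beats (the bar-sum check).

1) 0.0ms=0b +326.087ms=3/4b
2) 326.087ms=3/4b +326.087ms=3/4b
3) 652.174ms=3/2b +652.174ms=3/2b
4) 1304.348ms=3b +869.565ms=2b
5) 2173.913ms=5b +217.391ms=1/2b
6) 2391.304ms=11/2b +217.391ms=1/2b
7) 2608.696ms=6b +326.087ms=3/4b
8) 2934.783ms=27/4b +326.087ms=3/4b
9) 3260.87ms=15/2b +326.087ms=3/4b
10) 3586.957ms=33/4b +326.087ms=3/4b
11) 3913.043ms=9b +217.391ms=1/2b
12) 4130.435ms=19/2b +217.391ms=1/2b
13) 4347.826ms=10b +217.391ms=1/2b
14) 4565.217ms=21/2b +326.087ms=3/4b
15) 4891.304ms=45/4b +326.087ms=3/4b
Σ=12b of 12 (138bpm 3/8) — PASS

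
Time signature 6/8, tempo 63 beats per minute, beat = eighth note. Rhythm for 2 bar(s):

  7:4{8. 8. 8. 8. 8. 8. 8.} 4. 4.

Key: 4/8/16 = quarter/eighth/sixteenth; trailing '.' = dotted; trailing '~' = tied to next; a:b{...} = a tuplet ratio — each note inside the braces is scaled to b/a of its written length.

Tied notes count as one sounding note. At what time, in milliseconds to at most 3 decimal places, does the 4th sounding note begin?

1. 0.0ms @ 0 + 816.327ms (6/7)
2. 816.327ms @ 6/7 + 816.327ms (6/7)
3. 1632.653ms @ 12/7 + 816.327ms (6/7)
4. 2448.98ms @ 18/7 + 816.327ms (6/7)
5. 3265.306ms @ 24/7 + 816.327ms (6/7)
6. 4081.633ms @ 30/7 + 816.327ms (6/7)
7. 4897.959ms @ 36/7 + 816.327ms (6/7)
8. 5714.286ms @ 6 + 2857.143ms (3)
9. 8571.429ms @ 9 + 2857.143ms (3)

note 4 onset = 18/7b = 2448.98ms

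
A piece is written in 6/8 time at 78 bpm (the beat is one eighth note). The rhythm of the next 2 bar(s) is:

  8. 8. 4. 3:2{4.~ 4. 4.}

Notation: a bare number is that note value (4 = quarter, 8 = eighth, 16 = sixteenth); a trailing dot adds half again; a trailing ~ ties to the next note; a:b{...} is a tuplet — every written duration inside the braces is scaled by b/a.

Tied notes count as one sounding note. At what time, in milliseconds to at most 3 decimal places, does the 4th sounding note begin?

1. 0.0ms @ 0 + 1153.846ms (3/2)
2. 1153.846ms @ 3/2 + 1153.846ms (3/2)
3. 2307.692ms @ 3 + 2307.692ms (3)
4. 4615.385ms @ 6 + 3076.923ms (4)
5. 7692.308ms @ 10 + 1538.462ms (2)

note 4 onset = 6b = 4615.385ms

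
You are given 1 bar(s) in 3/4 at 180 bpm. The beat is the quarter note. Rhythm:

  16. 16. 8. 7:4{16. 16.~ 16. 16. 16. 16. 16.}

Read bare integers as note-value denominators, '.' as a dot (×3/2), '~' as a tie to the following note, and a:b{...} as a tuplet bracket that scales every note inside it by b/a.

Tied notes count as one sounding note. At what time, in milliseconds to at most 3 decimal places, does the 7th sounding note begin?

1. 0.0ms @ 0 + 125.0ms (3/8)
2. 125.0ms @ 3/8 + 125.0ms (3/8)
3. 250.0ms @ 3/4 + 250.0ms (3/4)
4. 500.0ms @ 3/2 + 71.429ms (3/14)
5. 571.429ms @ 12/7 + 142.857ms (3/7)
6. 714.286ms @ 15/7 + 71.429ms (3/14)
7. 785.714ms @ 33/14 + 71.429ms (3/14)
8. 857.143ms @ 18/7 + 71.429ms (3/14)
9. 928.571ms @ 39/14 + 71.429ms (3/14)

note 7 onset = 33/14b = 785.714ms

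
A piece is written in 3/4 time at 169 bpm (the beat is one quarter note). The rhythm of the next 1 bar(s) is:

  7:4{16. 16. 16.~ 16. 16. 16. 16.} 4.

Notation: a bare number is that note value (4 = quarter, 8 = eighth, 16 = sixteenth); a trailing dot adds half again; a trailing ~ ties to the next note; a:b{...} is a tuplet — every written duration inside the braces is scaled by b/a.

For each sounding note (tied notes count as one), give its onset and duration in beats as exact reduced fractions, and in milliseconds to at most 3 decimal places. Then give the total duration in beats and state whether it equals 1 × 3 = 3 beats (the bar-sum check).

1) 0.0ms=0b +76.078ms=3/14b
2) 76.078ms=3/14b +76.078ms=3/14b
3) 152.156ms=3/7b +152.156ms=3/7b
4) 304.311ms=6/7b +76.078ms=3/14b
5) 380.389ms=15/14b +76.078ms=3/14b
6) 456.467ms=9/7b +76.078ms=3/14b
7) 532.544ms=3/2b +532.544ms=3/2b
Σ=3b of 3 (169bpm 3/4) — PASS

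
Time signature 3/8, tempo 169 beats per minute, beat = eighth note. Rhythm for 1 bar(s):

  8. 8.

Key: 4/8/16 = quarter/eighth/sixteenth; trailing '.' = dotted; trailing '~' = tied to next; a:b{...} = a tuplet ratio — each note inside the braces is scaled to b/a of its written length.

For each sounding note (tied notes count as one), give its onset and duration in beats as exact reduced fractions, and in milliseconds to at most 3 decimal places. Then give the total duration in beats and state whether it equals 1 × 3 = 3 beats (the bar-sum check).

1) 0.0ms=0b +532.544ms=3/2b
2) 532.544ms=3/2b +532.544ms=3/2b
Σ=3b of 3 (169bpm 3/8) — PASS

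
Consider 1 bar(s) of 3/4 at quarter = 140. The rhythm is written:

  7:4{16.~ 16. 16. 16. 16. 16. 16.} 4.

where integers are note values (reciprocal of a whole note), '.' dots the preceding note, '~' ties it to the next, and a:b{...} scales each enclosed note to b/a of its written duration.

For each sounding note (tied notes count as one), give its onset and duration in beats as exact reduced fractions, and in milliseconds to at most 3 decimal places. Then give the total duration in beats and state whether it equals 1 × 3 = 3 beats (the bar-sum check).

1) 0.0ms=0b +183.673ms=3/7b
2) 183.673ms=3/7b +91.837ms=3/14b
3) 275.51ms=9/14b +91.837ms=3/14b
4) 367.347ms=6/7b +91.837ms=3/14b
5) 459.184ms=15/14b +91.837ms=3/14b
6) 551.02ms=9/7b +91.837ms=3/14b
7) 642.857ms=3/2b +642.857ms=3/2b
Σ=3b of 3 (140bpm 3/4) — PASS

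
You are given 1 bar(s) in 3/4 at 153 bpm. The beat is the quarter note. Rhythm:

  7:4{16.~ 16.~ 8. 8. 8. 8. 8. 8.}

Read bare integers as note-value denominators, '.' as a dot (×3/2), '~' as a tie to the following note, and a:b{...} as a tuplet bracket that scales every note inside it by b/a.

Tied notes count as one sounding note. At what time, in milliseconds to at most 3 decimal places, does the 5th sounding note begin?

note 5 onset = 15/7b = 840.336ms

1. 0.0ms @ 0 + 336.134ms (6/7)
2. 336.134ms @ 6/7 + 168.067ms (3/7)
3. 504.202ms @ 9/7 + 168.067ms (3/7)
4. 672.269ms @ 12/7 + 168.067ms (3/7)
5. 840.336ms @ 15/7 + 168.067ms (3/7)
6. 1008.403ms @ 18/7 + 168.067ms (3/7)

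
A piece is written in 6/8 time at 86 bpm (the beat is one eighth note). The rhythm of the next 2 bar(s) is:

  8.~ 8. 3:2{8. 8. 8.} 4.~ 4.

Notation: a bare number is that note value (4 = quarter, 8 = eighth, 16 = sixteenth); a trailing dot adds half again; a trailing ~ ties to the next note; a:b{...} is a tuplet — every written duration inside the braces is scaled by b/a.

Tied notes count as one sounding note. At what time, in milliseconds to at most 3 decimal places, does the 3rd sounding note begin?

1. 0.0ms @ 0 + 2093.023ms (3)
2. 2093.023ms @ 3 + 697.674ms (1)
3. 2790.698ms @ 4 + 697.674ms (1)
4. 3488.372ms @ 5 + 697.674ms (1)
5. 4186.047ms @ 6 + 4186.047ms (6)

note 3 onset = 4b = 2790.698ms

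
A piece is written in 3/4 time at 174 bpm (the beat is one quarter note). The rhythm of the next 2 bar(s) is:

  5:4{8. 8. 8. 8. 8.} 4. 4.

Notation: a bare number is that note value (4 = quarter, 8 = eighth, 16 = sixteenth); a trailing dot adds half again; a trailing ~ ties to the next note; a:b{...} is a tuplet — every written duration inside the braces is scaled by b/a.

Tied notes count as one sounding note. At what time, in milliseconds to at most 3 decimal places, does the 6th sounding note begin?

note 6 onset = 3b = 1034.483ms

1. 0.0ms @ 0 + 206.897ms (3/5)
2. 206.897ms @ 3/5 + 206.897ms (3/5)
3. 413.793ms @ 6/5 + 206.897ms (3/5)
4. 620.69ms @ 9/5 + 206.897ms (3/5)
5. 827.586ms @ 12/5 + 206.897ms (3/5)
6. 1034.483ms @ 3 + 517.241ms (3/2)
7. 1551.724ms @ 9/2 + 517.241ms (3/2)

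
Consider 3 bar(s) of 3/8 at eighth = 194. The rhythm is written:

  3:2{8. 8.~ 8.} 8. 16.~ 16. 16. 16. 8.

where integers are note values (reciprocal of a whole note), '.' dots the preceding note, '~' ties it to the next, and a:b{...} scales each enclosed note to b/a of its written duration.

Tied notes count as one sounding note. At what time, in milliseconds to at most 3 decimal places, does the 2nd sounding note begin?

note 2 onset = 1b = 309.278ms

1. 0.0ms @ 0 + 309.278ms (1)
2. 309.278ms @ 1 + 618.557ms (2)
3. 927.835ms @ 3 + 463.918ms (3/2)
4. 1391.753ms @ 9/2 + 463.918ms (3/2)
5. 1855.67ms @ 6 + 231.959ms (3/4)
6. 2087.629ms @ 27/4 + 231.959ms (3/4)
7. 2319.588ms @ 15/2 + 463.918ms (3/2)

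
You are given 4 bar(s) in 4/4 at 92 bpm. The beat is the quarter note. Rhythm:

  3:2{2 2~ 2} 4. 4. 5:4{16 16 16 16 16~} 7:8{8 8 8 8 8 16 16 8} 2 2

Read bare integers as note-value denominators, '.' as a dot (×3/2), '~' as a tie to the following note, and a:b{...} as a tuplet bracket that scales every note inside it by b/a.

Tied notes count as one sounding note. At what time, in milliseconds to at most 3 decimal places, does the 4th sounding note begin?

1. 0.0ms @ 0 + 869.565ms (4/3)
2. 869.565ms @ 4/3 + 1739.13ms (8/3)
3. 2608.696ms @ 4 + 978.261ms (3/2)
4. 3586.957ms @ 11/2 + 978.261ms (3/2)
5. 4565.217ms @ 7 + 130.435ms (1/5)
6. 4695.652ms @ 36/5 + 130.435ms (1/5)
7. 4826.087ms @ 37/5 + 130.435ms (1/5)
8. 4956.522ms @ 38/5 + 130.435ms (1/5)
9. 5086.957ms @ 39/5 + 503.106ms (27/35)
10. 5590.062ms @ 60/7 + 372.671ms (4/7)
11. 5962.733ms @ 64/7 + 372.671ms (4/7)
12. 6335.404ms @ 68/7 + 372.671ms (4/7)
13. 6708.075ms @ 72/7 + 372.671ms (4/7)
14. 7080.745ms @ 76/7 + 186.335ms (2/7)
15. 7267.081ms @ 78/7 + 186.335ms (2/7)
16. 7453.416ms @ 80/7 + 372.671ms (4/7)
17. 7826.087ms @ 12 + 1304.348ms (2)
18. 9130.435ms @ 14 + 1304.348ms (2)

note 4 onset = 11/2b = 3586.957ms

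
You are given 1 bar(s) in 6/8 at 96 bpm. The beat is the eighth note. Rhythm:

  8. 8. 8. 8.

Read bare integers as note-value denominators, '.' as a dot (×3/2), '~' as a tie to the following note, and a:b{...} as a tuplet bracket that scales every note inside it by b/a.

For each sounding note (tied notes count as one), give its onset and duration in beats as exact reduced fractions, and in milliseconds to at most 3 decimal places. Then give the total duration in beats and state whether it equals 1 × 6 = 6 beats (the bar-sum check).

1) 0.0ms=0b +937.5ms=3/2b
2) 937.5ms=3/2b +937.5ms=3/2b
3) 1875.0ms=3b +937.5ms=3/2b
4) 2812.5ms=9/2b +937.5ms=3/2b
Σ=6b of 6 (96bpm 6/8) — PASS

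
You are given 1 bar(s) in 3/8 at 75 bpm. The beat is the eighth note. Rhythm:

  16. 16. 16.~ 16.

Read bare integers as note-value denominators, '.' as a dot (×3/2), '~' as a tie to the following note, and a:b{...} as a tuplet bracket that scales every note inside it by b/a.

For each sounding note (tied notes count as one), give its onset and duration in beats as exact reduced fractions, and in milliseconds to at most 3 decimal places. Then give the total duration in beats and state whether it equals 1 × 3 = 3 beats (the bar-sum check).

1) 0.0ms=0b +600.0ms=3/4b
2) 600.0ms=3/4b +600.0ms=3/4b
3) 1200.0ms=3/2b +1200.0ms=3/2b
Σ=3b of 3 (75bpm 3/8) — PASS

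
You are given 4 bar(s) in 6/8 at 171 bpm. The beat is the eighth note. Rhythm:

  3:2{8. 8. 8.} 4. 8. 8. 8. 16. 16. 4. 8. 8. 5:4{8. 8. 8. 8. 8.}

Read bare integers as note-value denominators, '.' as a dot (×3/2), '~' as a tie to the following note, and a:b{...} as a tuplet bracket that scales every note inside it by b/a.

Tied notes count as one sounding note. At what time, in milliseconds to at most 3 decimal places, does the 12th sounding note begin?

note 12 onset = 33/2b = 5789.474ms

1. 0.0ms @ 0 + 350.877ms (1)
2. 350.877ms @ 1 + 350.877ms (1)
3. 701.754ms @ 2 + 350.877ms (1)
4. 1052.632ms @ 3 + 1052.632ms (3)
5. 2105.263ms @ 6 + 526.316ms (3/2)
6. 2631.579ms @ 15/2 + 526.316ms (3/2)
7. 3157.895ms @ 9 + 526.316ms (3/2)
8. 3684.211ms @ 21/2 + 263.158ms (3/4)
9. 3947.368ms @ 45/4 + 263.158ms (3/4)
10. 4210.526ms @ 12 + 1052.632ms (3)
11. 5263.158ms @ 15 + 526.316ms (3/2)
12. 5789.474ms @ 33/2 + 526.316ms (3/2)
13. 6315.789ms @ 18 + 421.053ms (6/5)
14. 6736.842ms @ 96/5 + 421.053ms (6/5)
15. 7157.895ms @ 102/5 + 421.053ms (6/5)
16. 7578.947ms @ 108/5 + 421.053ms (6/5)
17. 8000.0ms @ 114/5 + 421.053ms (6/5)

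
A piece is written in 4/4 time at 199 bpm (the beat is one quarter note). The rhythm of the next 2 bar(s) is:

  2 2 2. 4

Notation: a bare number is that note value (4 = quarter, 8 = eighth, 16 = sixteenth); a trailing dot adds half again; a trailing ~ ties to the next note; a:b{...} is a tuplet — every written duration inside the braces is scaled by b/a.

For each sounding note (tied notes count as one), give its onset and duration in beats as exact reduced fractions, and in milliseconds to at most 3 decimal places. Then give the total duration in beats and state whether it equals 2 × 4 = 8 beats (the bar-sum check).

1) 0.0ms=0b +603.015ms=2b
2) 603.015ms=2b +603.015ms=2b
3) 1206.03ms=4b +904.523ms=3b
4) 2110.553ms=7b +301.508ms=1b
Σ=8b of 8 (199bpm 4/4) — PASS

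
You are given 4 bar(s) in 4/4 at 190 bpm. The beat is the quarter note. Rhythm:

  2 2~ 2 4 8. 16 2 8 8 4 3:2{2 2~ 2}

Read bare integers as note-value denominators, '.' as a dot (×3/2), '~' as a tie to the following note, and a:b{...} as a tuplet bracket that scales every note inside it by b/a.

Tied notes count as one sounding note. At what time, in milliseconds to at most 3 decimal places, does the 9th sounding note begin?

note 9 onset = 11b = 3473.684ms

1. 0.0ms @ 0 + 631.579ms (2)
2. 631.579ms @ 2 + 1263.158ms (4)
3. 1894.737ms @ 6 + 315.789ms (1)
4. 2210.526ms @ 7 + 236.842ms (3/4)
5. 2447.368ms @ 31/4 + 78.947ms (1/4)
6. 2526.316ms @ 8 + 631.579ms (2)
7. 3157.895ms @ 10 + 157.895ms (1/2)
8. 3315.789ms @ 21/2 + 157.895ms (1/2)
9. 3473.684ms @ 11 + 315.789ms (1)
10. 3789.474ms @ 12 + 421.053ms (4/3)
11. 4210.526ms @ 40/3 + 842.105ms (8/3)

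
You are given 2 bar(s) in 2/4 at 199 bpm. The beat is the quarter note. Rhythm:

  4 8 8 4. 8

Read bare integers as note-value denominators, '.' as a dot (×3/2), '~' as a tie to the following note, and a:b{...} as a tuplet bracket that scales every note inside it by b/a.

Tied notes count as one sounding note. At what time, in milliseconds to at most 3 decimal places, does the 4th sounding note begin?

1. 0.0ms @ 0 + 301.508ms (1)
2. 301.508ms @ 1 + 150.754ms (1/2)
3. 452.261ms @ 3/2 + 150.754ms (1/2)
4. 603.015ms @ 2 + 452.261ms (3/2)
5. 1055.276ms @ 7/2 + 150.754ms (1/2)

note 4 onset = 2b = 603.015ms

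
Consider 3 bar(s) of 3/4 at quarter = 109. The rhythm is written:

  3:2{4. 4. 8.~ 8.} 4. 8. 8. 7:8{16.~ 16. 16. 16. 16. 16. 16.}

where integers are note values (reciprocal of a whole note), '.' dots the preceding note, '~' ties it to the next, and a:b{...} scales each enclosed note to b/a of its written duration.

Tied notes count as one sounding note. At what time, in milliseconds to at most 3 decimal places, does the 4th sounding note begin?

note 4 onset = 3b = 1651.376ms

1. 0.0ms @ 0 + 550.459ms (1)
2. 550.459ms @ 1 + 550.459ms (1)
3. 1100.917ms @ 2 + 550.459ms (1)
4. 1651.376ms @ 3 + 825.688ms (3/2)
5. 2477.064ms @ 9/2 + 412.844ms (3/4)
6. 2889.908ms @ 21/4 + 412.844ms (3/4)
7. 3302.752ms @ 6 + 471.822ms (6/7)
8. 3774.574ms @ 48/7 + 235.911ms (3/7)
9. 4010.485ms @ 51/7 + 235.911ms (3/7)
10. 4246.396ms @ 54/7 + 235.911ms (3/7)
11. 4482.307ms @ 57/7 + 235.911ms (3/7)
12. 4718.218ms @ 60/7 + 235.911ms (3/7)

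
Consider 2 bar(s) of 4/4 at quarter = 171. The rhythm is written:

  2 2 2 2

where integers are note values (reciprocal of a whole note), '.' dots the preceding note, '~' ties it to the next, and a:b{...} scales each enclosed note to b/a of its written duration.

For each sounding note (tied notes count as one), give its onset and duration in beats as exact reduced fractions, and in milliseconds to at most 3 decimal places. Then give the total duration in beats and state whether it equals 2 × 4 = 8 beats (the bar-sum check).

1) 0.0ms=0b +701.754ms=2b
2) 701.754ms=2b +701.754ms=2b
3) 1403.509ms=4b +701.754ms=2b
4) 2105.263ms=6b +701.754ms=2b
Σ=8b of 8 (171bpm 4/4) — PASS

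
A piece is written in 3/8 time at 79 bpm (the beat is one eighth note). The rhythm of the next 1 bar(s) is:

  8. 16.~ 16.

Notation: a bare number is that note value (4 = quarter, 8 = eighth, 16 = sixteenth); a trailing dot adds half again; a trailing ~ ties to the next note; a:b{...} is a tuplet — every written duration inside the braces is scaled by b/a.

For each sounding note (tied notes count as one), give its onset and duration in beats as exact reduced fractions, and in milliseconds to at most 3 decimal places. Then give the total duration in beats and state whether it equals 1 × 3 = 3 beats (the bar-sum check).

1) 0.0ms=0b +1139.241ms=3/2b
2) 1139.241ms=3/2b +1139.241ms=3/2b
Σ=3b of 3 (79bpm 3/8) — PASS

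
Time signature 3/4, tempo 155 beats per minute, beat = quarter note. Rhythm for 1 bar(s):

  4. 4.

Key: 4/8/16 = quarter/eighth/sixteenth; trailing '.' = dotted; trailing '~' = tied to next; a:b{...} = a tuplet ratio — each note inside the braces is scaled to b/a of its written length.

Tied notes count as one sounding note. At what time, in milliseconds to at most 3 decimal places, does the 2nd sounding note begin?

1. 0.0ms @ 0 + 580.645ms (3/2)
2. 580.645ms @ 3/2 + 580.645ms (3/2)

note 2 onset = 3/2b = 580.645ms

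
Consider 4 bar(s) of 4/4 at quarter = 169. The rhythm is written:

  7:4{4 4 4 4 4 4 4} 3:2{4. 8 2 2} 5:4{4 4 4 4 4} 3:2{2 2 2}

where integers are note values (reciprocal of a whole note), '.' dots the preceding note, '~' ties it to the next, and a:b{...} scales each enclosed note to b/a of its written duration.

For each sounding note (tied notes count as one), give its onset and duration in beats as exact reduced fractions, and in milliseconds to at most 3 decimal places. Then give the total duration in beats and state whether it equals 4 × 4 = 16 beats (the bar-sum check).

1) 0.0ms=0b +202.874ms=4/7b
2) 202.874ms=4/7b +202.874ms=4/7b
3) 405.748ms=8/7b +202.874ms=4/7b
4) 608.622ms=12/7b +202.874ms=4/7b
5) 811.496ms=16/7b +202.874ms=4/7b
6) 1014.37ms=20/7b +202.874ms=4/7b
7) 1217.244ms=24/7b +202.874ms=4/7b
8) 1420.118ms=4b +355.03ms=1b
9) 1775.148ms=5b +118.343ms=1/3b
10) 1893.491ms=16/3b +473.373ms=4/3b
11) 2366.864ms=20/3b +473.373ms=4/3b
12) 2840.237ms=8b +284.024ms=4/5b
13) 3124.26ms=44/5b +284.024ms=4/5b
14) 3408.284ms=48/5b +284.024ms=4/5b
15) 3692.308ms=52/5b +284.024ms=4/5b
16) 3976.331ms=56/5b +284.024ms=4/5b
17) 4260.355ms=12b +473.373ms=4/3b
18) 4733.728ms=40/3b +473.373ms=4/3b
19) 5207.101ms=44/3b +473.373ms=4/3b
Σ=16b of 16 (169bpm 4/4) — PASS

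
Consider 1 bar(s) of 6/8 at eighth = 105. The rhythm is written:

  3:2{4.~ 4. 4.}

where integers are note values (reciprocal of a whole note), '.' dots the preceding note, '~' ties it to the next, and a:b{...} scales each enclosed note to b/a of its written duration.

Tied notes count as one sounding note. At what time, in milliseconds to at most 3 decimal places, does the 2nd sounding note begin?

1. 0.0ms @ 0 + 2285.714ms (4)
2. 2285.714ms @ 4 + 1142.857ms (2)

note 2 onset = 4b = 2285.714ms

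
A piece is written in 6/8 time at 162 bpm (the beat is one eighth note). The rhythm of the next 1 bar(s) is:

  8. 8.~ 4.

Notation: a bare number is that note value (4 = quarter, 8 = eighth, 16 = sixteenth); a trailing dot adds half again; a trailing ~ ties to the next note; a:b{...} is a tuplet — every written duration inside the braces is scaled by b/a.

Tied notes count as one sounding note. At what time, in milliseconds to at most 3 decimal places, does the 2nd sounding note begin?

1. 0.0ms @ 0 + 555.556ms (3/2)
2. 555.556ms @ 3/2 + 1666.667ms (9/2)

note 2 onset = 3/2b = 555.556ms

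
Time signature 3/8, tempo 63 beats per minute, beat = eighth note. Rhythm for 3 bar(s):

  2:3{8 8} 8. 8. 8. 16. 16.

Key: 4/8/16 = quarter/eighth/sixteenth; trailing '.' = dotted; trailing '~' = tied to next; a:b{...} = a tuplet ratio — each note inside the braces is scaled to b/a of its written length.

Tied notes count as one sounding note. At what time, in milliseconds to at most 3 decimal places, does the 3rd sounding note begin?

note 3 onset = 3b = 2857.143ms

1. 0.0ms @ 0 + 1428.571ms (3/2)
2. 1428.571ms @ 3/2 + 1428.571ms (3/2)
3. 2857.143ms @ 3 + 1428.571ms (3/2)
4. 4285.714ms @ 9/2 + 1428.571ms (3/2)
5. 5714.286ms @ 6 + 1428.571ms (3/2)
6. 7142.857ms @ 15/2 + 714.286ms (3/4)
7. 7857.143ms @ 33/4 + 714.286ms (3/4)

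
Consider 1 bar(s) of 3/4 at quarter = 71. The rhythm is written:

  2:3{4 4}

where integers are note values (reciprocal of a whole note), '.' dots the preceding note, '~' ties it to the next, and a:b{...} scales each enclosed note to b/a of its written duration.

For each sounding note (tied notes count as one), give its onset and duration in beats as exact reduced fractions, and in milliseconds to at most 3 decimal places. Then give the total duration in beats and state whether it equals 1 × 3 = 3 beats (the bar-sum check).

1) 0.0ms=0b +1267.606ms=3/2b
2) 1267.606ms=3/2b +1267.606ms=3/2b
Σ=3b of 3 (71bpm 3/4) — PASS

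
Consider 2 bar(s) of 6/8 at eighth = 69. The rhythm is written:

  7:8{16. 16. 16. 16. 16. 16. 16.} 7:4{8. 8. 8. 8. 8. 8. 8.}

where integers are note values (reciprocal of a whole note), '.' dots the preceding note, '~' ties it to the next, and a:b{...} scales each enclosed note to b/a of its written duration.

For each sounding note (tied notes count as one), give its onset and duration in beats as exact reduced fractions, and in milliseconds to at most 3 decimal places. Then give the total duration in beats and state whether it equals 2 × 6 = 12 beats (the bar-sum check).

1) 0.0ms=0b +745.342ms=6/7b
2) 745.342ms=6/7b +745.342ms=6/7b
3) 1490.683ms=12/7b +745.342ms=6/7b
4) 2236.025ms=18/7b +745.342ms=6/7b
5) 2981.366ms=24/7b +745.342ms=6/7b
6) 3726.708ms=30/7b +745.342ms=6/7b
7) 4472.05ms=36/7b +745.342ms=6/7b
8) 5217.391ms=6b +745.342ms=6/7b
9) 5962.733ms=48/7b +745.342ms=6/7b
10) 6708.075ms=54/7b +745.342ms=6/7b
11) 7453.416ms=60/7b +745.342ms=6/7b
12) 8198.758ms=66/7b +745.342ms=6/7b
13) 8944.099ms=72/7b +745.342ms=6/7b
14) 9689.441ms=78/7b +745.342ms=6/7b
Σ=12b of 12 (69bpm 6/8) — PASS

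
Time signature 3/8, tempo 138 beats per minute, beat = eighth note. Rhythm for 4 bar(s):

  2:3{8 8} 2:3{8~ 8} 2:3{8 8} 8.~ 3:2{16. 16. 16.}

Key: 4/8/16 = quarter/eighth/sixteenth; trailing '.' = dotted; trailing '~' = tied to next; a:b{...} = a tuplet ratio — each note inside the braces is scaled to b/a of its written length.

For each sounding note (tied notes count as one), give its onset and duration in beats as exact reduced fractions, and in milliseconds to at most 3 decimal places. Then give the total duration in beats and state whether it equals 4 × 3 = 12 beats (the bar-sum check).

1) 0.0ms=0b +652.174ms=3/2b
2) 652.174ms=3/2b +652.174ms=3/2b
3) 1304.348ms=3b +1304.348ms=3b
4) 2608.696ms=6b +652.174ms=3/2b
5) 3260.87ms=15/2b +652.174ms=3/2b
6) 3913.043ms=9b +869.565ms=2b
7) 4782.609ms=11b +217.391ms=1/2b
8) 5000.0ms=23/2b +217.391ms=1/2b
Σ=12b of 12 (138bpm 3/8) — PASS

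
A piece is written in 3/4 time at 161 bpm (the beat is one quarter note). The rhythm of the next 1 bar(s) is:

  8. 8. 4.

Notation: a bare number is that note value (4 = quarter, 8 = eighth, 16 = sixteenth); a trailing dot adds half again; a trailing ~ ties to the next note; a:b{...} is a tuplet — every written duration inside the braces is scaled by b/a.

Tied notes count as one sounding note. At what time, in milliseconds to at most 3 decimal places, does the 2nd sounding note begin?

1. 0.0ms @ 0 + 279.503ms (3/4)
2. 279.503ms @ 3/4 + 279.503ms (3/4)
3. 559.006ms @ 3/2 + 559.006ms (3/2)

note 2 onset = 3/4b = 279.503ms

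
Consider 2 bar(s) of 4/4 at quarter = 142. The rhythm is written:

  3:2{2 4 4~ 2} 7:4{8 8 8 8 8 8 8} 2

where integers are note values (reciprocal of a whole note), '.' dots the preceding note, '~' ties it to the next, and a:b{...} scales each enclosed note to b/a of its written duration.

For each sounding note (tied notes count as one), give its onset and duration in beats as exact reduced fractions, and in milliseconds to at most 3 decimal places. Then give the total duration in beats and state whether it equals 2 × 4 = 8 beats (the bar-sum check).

1) 0.0ms=0b +563.38ms=4/3b
2) 563.38ms=4/3b +281.69ms=2/3b
3) 845.07ms=2b +845.07ms=2b
4) 1690.141ms=4b +120.724ms=2/7b
5) 1810.865ms=30/7b +120.724ms=2/7b
6) 1931.59ms=32/7b +120.724ms=2/7b
7) 2052.314ms=34/7b +120.724ms=2/7b
8) 2173.038ms=36/7b +120.724ms=2/7b
9) 2293.763ms=38/7b +120.724ms=2/7b
10) 2414.487ms=40/7b +120.724ms=2/7b
11) 2535.211ms=6b +845.07ms=2b
Σ=8b of 8 (142bpm 4/4) — PASS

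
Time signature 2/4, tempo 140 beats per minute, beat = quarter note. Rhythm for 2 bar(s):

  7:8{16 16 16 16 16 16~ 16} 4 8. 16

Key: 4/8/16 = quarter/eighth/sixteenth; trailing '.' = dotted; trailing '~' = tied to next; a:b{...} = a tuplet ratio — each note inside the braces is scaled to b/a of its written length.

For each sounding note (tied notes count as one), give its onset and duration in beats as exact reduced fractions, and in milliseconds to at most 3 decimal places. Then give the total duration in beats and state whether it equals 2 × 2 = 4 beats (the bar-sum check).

1) 0.0ms=0b +122.449ms=2/7b
2) 122.449ms=2/7b +122.449ms=2/7b
3) 244.898ms=4/7b +122.449ms=2/7b
4) 367.347ms=6/7b +122.449ms=2/7b
5) 489.796ms=8/7b +122.449ms=2/7b
6) 612.245ms=10/7b +244.898ms=4/7b
7) 857.143ms=2b +428.571ms=1b
8) 1285.714ms=3b +321.429ms=3/4b
9) 1607.143ms=15/4b +107.143ms=1/4b
Σ=4b of 4 (140bpm 2/4) — PASS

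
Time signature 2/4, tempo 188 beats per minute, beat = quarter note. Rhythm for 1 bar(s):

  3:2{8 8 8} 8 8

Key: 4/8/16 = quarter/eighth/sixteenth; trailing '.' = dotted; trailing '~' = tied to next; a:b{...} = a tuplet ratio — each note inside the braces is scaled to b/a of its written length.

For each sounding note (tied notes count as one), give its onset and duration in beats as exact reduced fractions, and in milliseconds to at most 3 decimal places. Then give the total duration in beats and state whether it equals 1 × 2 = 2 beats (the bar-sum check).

1) 0.0ms=0b +106.383ms=1/3b
2) 106.383ms=1/3b +106.383ms=1/3b
3) 212.766ms=2/3b +106.383ms=1/3b
4) 319.149ms=1b +159.574ms=1/2b
5) 478.723ms=3/2b +159.574ms=1/2b
Σ=2b of 2 (188bpm 2/4) — PASS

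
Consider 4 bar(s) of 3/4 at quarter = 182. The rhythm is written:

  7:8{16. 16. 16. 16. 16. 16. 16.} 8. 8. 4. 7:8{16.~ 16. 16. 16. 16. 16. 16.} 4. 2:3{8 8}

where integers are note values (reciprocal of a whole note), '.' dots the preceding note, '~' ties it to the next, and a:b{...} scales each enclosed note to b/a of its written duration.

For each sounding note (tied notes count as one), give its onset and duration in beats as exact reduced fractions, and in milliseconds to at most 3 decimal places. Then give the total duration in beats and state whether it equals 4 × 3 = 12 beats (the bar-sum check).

1) 0.0ms=0b +141.287ms=3/7b
2) 141.287ms=3/7b +141.287ms=3/7b
3) 282.575ms=6/7b +141.287ms=3/7b
4) 423.862ms=9/7b +141.287ms=3/7b
5) 565.149ms=12/7b +141.287ms=3/7b
6) 706.436ms=15/7b +141.287ms=3/7b
7) 847.724ms=18/7b +141.287ms=3/7b
8) 989.011ms=3b +247.253ms=3/4b
9) 1236.264ms=15/4b +247.253ms=3/4b
10) 1483.516ms=9/2b +494.505ms=3/2b
11) 1978.022ms=6b +282.575ms=6/7b
12) 2260.597ms=48/7b +141.287ms=3/7b
13) 2401.884ms=51/7b +141.287ms=3/7b
14) 2543.171ms=54/7b +141.287ms=3/7b
15) 2684.458ms=57/7b +141.287ms=3/7b
16) 2825.746ms=60/7b +141.287ms=3/7b
17) 2967.033ms=9b +494.505ms=3/2b
18) 3461.538ms=21/2b +247.253ms=3/4b
19) 3708.791ms=45/4b +247.253ms=3/4b
Σ=12b of 12 (182bpm 3/4) — PASS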